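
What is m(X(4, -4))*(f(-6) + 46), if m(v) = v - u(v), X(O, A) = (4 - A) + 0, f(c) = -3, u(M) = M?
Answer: 0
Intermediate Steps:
X(O, A) = 4 - A
m(v) = 0 (m(v) = v - v = 0)
m(X(4, -4))*(f(-6) + 46) = 0*(-3 + 46) = 0*43 = 0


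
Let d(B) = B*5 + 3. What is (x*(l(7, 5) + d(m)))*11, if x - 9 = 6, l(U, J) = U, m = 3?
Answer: 4125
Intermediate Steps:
x = 15 (x = 9 + 6 = 15)
d(B) = 3 + 5*B (d(B) = 5*B + 3 = 3 + 5*B)
(x*(l(7, 5) + d(m)))*11 = (15*(7 + (3 + 5*3)))*11 = (15*(7 + (3 + 15)))*11 = (15*(7 + 18))*11 = (15*25)*11 = 375*11 = 4125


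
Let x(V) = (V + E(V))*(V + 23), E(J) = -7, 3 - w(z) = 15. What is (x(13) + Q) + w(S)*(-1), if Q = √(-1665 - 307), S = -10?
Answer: 228 + 2*I*√493 ≈ 228.0 + 44.407*I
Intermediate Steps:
w(z) = -12 (w(z) = 3 - 1*15 = 3 - 15 = -12)
x(V) = (-7 + V)*(23 + V) (x(V) = (V - 7)*(V + 23) = (-7 + V)*(23 + V))
Q = 2*I*√493 (Q = √(-1972) = 2*I*√493 ≈ 44.407*I)
(x(13) + Q) + w(S)*(-1) = ((-161 + 13² + 16*13) + 2*I*√493) - 12*(-1) = ((-161 + 169 + 208) + 2*I*√493) + 12 = (216 + 2*I*√493) + 12 = 228 + 2*I*√493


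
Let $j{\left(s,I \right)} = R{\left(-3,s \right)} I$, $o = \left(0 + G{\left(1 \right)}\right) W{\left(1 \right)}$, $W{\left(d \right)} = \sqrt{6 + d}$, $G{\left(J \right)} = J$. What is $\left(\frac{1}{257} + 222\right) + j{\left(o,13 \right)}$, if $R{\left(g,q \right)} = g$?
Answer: $\frac{47032}{257} \approx 183.0$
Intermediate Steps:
$o = \sqrt{7}$ ($o = \left(0 + 1\right) \sqrt{6 + 1} = 1 \sqrt{7} = \sqrt{7} \approx 2.6458$)
$j{\left(s,I \right)} = - 3 I$
$\left(\frac{1}{257} + 222\right) + j{\left(o,13 \right)} = \left(\frac{1}{257} + 222\right) - 39 = \frac{57055}{257} - 39 = \frac{47032}{257}$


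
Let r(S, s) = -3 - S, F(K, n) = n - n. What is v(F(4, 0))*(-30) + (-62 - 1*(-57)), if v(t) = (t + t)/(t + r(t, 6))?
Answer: -5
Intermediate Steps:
F(K, n) = 0
v(t) = -2*t/3 (v(t) = (t + t)/(t + (-3 - t)) = (2*t)/(-3) = (2*t)*(-⅓) = -2*t/3)
v(F(4, 0))*(-30) + (-62 - 1*(-57)) = -⅔*0*(-30) + (-62 - 1*(-57)) = 0*(-30) + (-62 + 57) = 0 - 5 = -5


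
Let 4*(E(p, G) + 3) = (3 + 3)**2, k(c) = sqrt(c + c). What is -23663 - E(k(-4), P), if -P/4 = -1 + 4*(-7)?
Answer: -23669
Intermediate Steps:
k(c) = sqrt(2)*sqrt(c) (k(c) = sqrt(2*c) = sqrt(2)*sqrt(c))
P = 116 (P = -4*(-1 + 4*(-7)) = -4*(-1 - 28) = -4*(-29) = 116)
E(p, G) = 6 (E(p, G) = -3 + (3 + 3)**2/4 = -3 + (1/4)*6**2 = -3 + (1/4)*36 = -3 + 9 = 6)
-23663 - E(k(-4), P) = -23663 - 1*6 = -23663 - 6 = -23669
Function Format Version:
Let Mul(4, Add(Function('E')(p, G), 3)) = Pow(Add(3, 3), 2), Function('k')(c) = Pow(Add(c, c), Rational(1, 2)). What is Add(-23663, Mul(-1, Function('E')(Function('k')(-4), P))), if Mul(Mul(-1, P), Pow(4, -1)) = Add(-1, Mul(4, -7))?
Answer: -23669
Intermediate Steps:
Function('k')(c) = Mul(Pow(2, Rational(1, 2)), Pow(c, Rational(1, 2))) (Function('k')(c) = Pow(Mul(2, c), Rational(1, 2)) = Mul(Pow(2, Rational(1, 2)), Pow(c, Rational(1, 2))))
P = 116 (P = Mul(-4, Add(-1, Mul(4, -7))) = Mul(-4, Add(-1, -28)) = Mul(-4, -29) = 116)
Function('E')(p, G) = 6 (Function('E')(p, G) = Add(-3, Mul(Rational(1, 4), Pow(Add(3, 3), 2))) = Add(-3, Mul(Rational(1, 4), Pow(6, 2))) = Add(-3, Mul(Rational(1, 4), 36)) = Add(-3, 9) = 6)
Add(-23663, Mul(-1, Function('E')(Function('k')(-4), P))) = Add(-23663, Mul(-1, 6)) = Add(-23663, -6) = -23669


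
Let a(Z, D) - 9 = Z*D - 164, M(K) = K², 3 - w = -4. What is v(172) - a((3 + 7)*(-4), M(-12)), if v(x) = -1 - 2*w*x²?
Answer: -408262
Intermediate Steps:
w = 7 (w = 3 - 1*(-4) = 3 + 4 = 7)
a(Z, D) = -155 + D*Z (a(Z, D) = 9 + (Z*D - 164) = 9 + (D*Z - 164) = 9 + (-164 + D*Z) = -155 + D*Z)
v(x) = -1 - 14*x²
v(172) - a((3 + 7)*(-4), M(-12)) = (-1 - 14*172²) - (-155 + (-12)²*((3 + 7)*(-4))) = (-1 - 14*29584) - (-155 + 144*(10*(-4))) = (-1 - 414176) - (-155 + 144*(-40)) = -414177 - (-155 - 5760) = -414177 - 1*(-5915) = -414177 + 5915 = -408262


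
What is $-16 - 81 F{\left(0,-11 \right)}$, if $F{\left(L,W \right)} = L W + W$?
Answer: $875$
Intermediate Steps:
$F{\left(L,W \right)} = W + L W$
$-16 - 81 F{\left(0,-11 \right)} = -16 - 81 \left(- 11 \left(1 + 0\right)\right) = -16 - 81 \left(\left(-11\right) 1\right) = -16 - -891 = -16 + 891 = 875$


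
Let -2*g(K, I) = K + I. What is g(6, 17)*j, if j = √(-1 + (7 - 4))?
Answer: -23*√2/2 ≈ -16.263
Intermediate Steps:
g(K, I) = -I/2 - K/2 (g(K, I) = -(K + I)/2 = -(I + K)/2 = -I/2 - K/2)
j = √2 (j = √(-1 + 3) = √2 ≈ 1.4142)
g(6, 17)*j = (-½*17 - ½*6)*√2 = (-17/2 - 3)*√2 = -23*√2/2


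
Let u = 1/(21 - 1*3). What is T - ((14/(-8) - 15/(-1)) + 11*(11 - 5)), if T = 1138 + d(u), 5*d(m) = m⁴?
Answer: 555716701/524880 ≈ 1058.8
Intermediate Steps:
u = 1/18 (u = 1/(21 - 3) = 1/18 ≈ 0.055556)
d(m) = m⁴/5
T = 597313441/524880 (T = 1138 + (1/18)⁴/5 = 1138 + (⅕)*(1/104976) = 1138 + 1/524880 = 597313441/524880 ≈ 1138.0)
T - ((14/(-8) - 15/(-1)) + 11*(11 - 5)) = 597313441/524880 - ((14/(-8) - 15/(-1)) + 11*(11 - 5)) = 597313441/524880 - ((14*(-⅛) - 15*(-1)) + 11*6) = 597313441/524880 - ((-7/4 + 15) + 66) = 597313441/524880 - (53/4 + 66) = 597313441/524880 - 1*317/4 = 597313441/524880 - 317/4 = 555716701/524880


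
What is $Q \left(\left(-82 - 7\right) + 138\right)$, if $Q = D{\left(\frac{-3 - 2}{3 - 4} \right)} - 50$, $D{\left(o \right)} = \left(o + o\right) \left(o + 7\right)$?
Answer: $3430$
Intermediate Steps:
$D{\left(o \right)} = 2 o \left(7 + o\right)$
$Q = 70$ ($Q = 2 \frac{-3 - 2}{3 - 4} \left(7 + \frac{-3 - 2}{3 - 4}\right) - 50 = 2 \left(- \frac{5}{-1}\right) \left(7 - \frac{5}{-1}\right) - 50 = 2 \left(\left(-5\right) \left(-1\right)\right) \left(7 - -5\right) - 50 = 2 \cdot 5 \left(7 + 5\right) - 50 = 2 \cdot 5 \cdot 12 - 50 = 120 - 50 = 70$)
$Q \left(\left(-82 - 7\right) + 138\right) = 70 \left(\left(-82 - 7\right) + 138\right) = 70 \left(-89 + 138\right) = 70 \cdot 49 = 3430$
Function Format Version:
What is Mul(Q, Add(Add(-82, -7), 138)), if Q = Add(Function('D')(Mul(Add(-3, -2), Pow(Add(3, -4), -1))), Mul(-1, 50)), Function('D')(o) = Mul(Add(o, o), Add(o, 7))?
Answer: 3430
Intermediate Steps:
Function('D')(o) = Mul(2, o, Add(7, o)) (Function('D')(o) = Mul(Mul(2, o), Add(7, o)) = Mul(2, o, Add(7, o)))
Q = 70 (Q = Add(Mul(2, Mul(Add(-3, -2), Pow(Add(3, -4), -1)), Add(7, Mul(Add(-3, -2), Pow(Add(3, -4), -1)))), Mul(-1, 50)) = Add(Mul(2, Mul(-5, Pow(-1, -1)), Add(7, Mul(-5, Pow(-1, -1)))), -50) = Add(Mul(2, Mul(-5, -1), Add(7, Mul(-5, -1))), -50) = Add(Mul(2, 5, Add(7, 5)), -50) = Add(Mul(2, 5, 12), -50) = Add(120, -50) = 70)
Mul(Q, Add(Add(-82, -7), 138)) = Mul(70, Add(Add(-82, -7), 138)) = Mul(70, Add(-89, 138)) = Mul(70, 49) = 3430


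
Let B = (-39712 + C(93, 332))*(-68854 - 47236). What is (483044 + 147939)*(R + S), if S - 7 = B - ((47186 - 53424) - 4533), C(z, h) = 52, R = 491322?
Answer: 2905444197764500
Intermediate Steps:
B = 4604129400 (B = (-39712 + 52)*(-68854 - 47236) = -39660*(-116090) = 4604129400)
S = 4604140178 (S = 7 + (4604129400 - ((47186 - 53424) - 4533)) = 7 + (4604129400 - (-6238 - 4533)) = 7 + (4604129400 - 1*(-10771)) = 7 + (4604129400 + 10771) = 7 + 4604140171 = 4604140178)
(483044 + 147939)*(R + S) = (483044 + 147939)*(491322 + 4604140178) = 630983*4604631500 = 2905444197764500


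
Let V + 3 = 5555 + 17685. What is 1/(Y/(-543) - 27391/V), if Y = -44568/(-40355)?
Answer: -169728973435/200416057577 ≈ -0.84688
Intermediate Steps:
V = 23237 (V = -3 + (5555 + 17685) = -3 + 23240 = 23237)
Y = 44568/40355 (Y = -44568*(-1/40355) = 44568/40355 ≈ 1.1044)
1/(Y/(-543) - 27391/V) = 1/((44568/40355)/(-543) - 27391/23237) = 1/((44568/40355)*(-1/543) - 27391*1/23237) = 1/(-14856/7304255 - 27391/23237) = 1/(-200416057577/169728973435) = -169728973435/200416057577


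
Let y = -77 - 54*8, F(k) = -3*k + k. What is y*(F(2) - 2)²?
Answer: -18324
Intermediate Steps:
F(k) = -2*k
y = -509 (y = -77 - 432 = -509)
y*(F(2) - 2)² = -509*(-2*2 - 2)² = -509*(-4 - 2)² = -509*(-6)² = -509*36 = -18324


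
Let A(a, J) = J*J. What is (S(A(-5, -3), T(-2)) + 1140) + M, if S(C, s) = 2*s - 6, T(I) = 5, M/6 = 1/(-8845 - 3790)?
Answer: 14454434/12635 ≈ 1144.0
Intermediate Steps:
M = -6/12635 (M = 6/(-8845 - 3790) = 6/(-12635) = 6*(-1/12635) = -6/12635 ≈ -0.00047487)
A(a, J) = J²
S(C, s) = -6 + 2*s
(S(A(-5, -3), T(-2)) + 1140) + M = ((-6 + 2*5) + 1140) - 6/12635 = ((-6 + 10) + 1140) - 6/12635 = (4 + 1140) - 6/12635 = 1144 - 6/12635 = 14454434/12635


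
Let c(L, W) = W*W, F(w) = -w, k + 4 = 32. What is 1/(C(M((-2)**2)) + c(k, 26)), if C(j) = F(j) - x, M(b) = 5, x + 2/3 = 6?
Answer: 3/1997 ≈ 0.0015023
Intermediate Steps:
k = 28 (k = -4 + 32 = 28)
x = 16/3 (x = -2/3 + 6 = 16/3 ≈ 5.3333)
c(L, W) = W**2
C(j) = -16/3 - j (C(j) = -j - 1*16/3 = -j - 16/3 = -16/3 - j)
1/(C(M((-2)**2)) + c(k, 26)) = 1/((-16/3 - 1*5) + 26**2) = 1/((-16/3 - 5) + 676) = 1/(-31/3 + 676) = 1/(1997/3) = 3/1997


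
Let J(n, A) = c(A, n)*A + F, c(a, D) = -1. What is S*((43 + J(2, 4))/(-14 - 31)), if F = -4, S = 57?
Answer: -133/3 ≈ -44.333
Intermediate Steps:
J(n, A) = -4 - A (J(n, A) = -A - 4 = -4 - A)
S*((43 + J(2, 4))/(-14 - 31)) = 57*((43 + (-4 - 1*4))/(-14 - 31)) = 57*((43 + (-4 - 4))/(-45)) = 57*((43 - 8)*(-1/45)) = 57*(35*(-1/45)) = 57*(-7/9) = -133/3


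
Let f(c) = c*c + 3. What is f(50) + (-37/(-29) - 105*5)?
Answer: 57399/29 ≈ 1979.3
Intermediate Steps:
f(c) = 3 + c**2 (f(c) = c**2 + 3 = 3 + c**2)
f(50) + (-37/(-29) - 105*5) = (3 + 50**2) + (-37/(-29) - 105*5) = (3 + 2500) + (-37*(-1/29) - 525) = 2503 + (37/29 - 525) = 2503 - 15188/29 = 57399/29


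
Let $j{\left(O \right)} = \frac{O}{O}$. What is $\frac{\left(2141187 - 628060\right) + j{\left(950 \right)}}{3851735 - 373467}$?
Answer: $\frac{378282}{869567} \approx 0.43502$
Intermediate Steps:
$j{\left(O \right)} = 1$
$\frac{\left(2141187 - 628060\right) + j{\left(950 \right)}}{3851735 - 373467} = \frac{\left(2141187 - 628060\right) + 1}{3851735 - 373467} = \frac{\left(2141187 - 628060\right) + 1}{3478268} = \left(1513127 + 1\right) \frac{1}{3478268} = 1513128 \cdot \frac{1}{3478268} = \frac{378282}{869567}$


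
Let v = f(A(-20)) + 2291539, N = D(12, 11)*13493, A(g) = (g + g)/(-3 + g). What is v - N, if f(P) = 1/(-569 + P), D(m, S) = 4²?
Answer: 27081018574/13047 ≈ 2.0757e+6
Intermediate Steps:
D(m, S) = 16
A(g) = 2*g/(-3 + g) (A(g) = (2*g)/(-3 + g) = 2*g/(-3 + g))
N = 215888 (N = 16*13493 = 215888)
v = 29897709310/13047 (v = 1/(-569 + 2*(-20)/(-3 - 20)) + 2291539 = 1/(-569 + 2*(-20)/(-23)) + 2291539 = 1/(-569 + 2*(-20)*(-1/23)) + 2291539 = 1/(-569 + 40/23) + 2291539 = 1/(-13047/23) + 2291539 = -23/13047 + 2291539 = 29897709310/13047 ≈ 2.2915e+6)
v - N = 29897709310/13047 - 1*215888 = 29897709310/13047 - 215888 = 27081018574/13047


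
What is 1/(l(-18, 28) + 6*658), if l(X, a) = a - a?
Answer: 1/3948 ≈ 0.00025329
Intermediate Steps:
l(X, a) = 0
1/(l(-18, 28) + 6*658) = 1/(0 + 6*658) = 1/(0 + 3948) = 1/3948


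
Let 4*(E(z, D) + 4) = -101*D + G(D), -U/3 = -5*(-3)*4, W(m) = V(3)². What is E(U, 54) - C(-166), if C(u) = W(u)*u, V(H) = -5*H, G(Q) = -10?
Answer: 35980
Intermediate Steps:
W(m) = 225 (W(m) = (-5*3)² = (-15)² = 225)
U = -180 (U = -3*(-5*(-3))*4 = -45*4 = -3*60 = -180)
C(u) = 225*u
E(z, D) = -13/2 - 101*D/4 (E(z, D) = -4 + (-101*D - 10)/4 = -4 + (-10 - 101*D)/4 = -4 + (-5/2 - 101*D/4) = -13/2 - 101*D/4)
E(U, 54) - C(-166) = (-13/2 - 101/4*54) - 225*(-166) = (-13/2 - 2727/2) - 1*(-37350) = -1370 + 37350 = 35980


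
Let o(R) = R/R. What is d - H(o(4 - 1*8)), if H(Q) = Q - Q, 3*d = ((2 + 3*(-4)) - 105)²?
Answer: 13225/3 ≈ 4408.3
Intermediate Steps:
o(R) = 1
d = 13225/3 (d = ((2 + 3*(-4)) - 105)²/3 = ((2 - 12) - 105)²/3 = (-10 - 105)²/3 = (⅓)*(-115)² = (⅓)*13225 = 13225/3 ≈ 4408.3)
H(Q) = 0
d - H(o(4 - 1*8)) = 13225/3 - 1*0 = 13225/3 + 0 = 13225/3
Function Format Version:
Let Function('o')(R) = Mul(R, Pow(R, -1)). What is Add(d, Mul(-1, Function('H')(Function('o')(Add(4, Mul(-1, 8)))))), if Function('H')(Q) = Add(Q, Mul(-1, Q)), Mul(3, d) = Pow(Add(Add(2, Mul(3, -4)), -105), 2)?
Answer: Rational(13225, 3) ≈ 4408.3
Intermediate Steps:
Function('o')(R) = 1
d = Rational(13225, 3) (d = Mul(Rational(1, 3), Pow(Add(Add(2, Mul(3, -4)), -105), 2)) = Mul(Rational(1, 3), Pow(Add(Add(2, -12), -105), 2)) = Mul(Rational(1, 3), Pow(Add(-10, -105), 2)) = Mul(Rational(1, 3), Pow(-115, 2)) = Mul(Rational(1, 3), 13225) = Rational(13225, 3) ≈ 4408.3)
Function('H')(Q) = 0
Add(d, Mul(-1, Function('H')(Function('o')(Add(4, Mul(-1, 8)))))) = Add(Rational(13225, 3), Mul(-1, 0)) = Add(Rational(13225, 3), 0) = Rational(13225, 3)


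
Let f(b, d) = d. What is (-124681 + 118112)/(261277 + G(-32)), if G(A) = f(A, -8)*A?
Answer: -6569/261533 ≈ -0.025117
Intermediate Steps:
G(A) = -8*A
(-124681 + 118112)/(261277 + G(-32)) = (-124681 + 118112)/(261277 - 8*(-32)) = -6569/(261277 + 256) = -6569/261533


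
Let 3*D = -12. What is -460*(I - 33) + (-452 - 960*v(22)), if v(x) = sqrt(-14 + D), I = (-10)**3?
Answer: 474728 - 2880*I*sqrt(2) ≈ 4.7473e+5 - 4072.9*I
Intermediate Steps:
D = -4 (D = (1/3)*(-12) = -4)
I = -1000
v(x) = 3*I*sqrt(2) (v(x) = sqrt(-14 - 4) = sqrt(-18) = 3*I*sqrt(2))
-460*(I - 33) + (-452 - 960*v(22)) = -460*(-1000 - 33) + (-452 - 2880*I*sqrt(2)) = -460*(-1033) + (-452 - 2880*I*sqrt(2)) = 475180 + (-452 - 2880*I*sqrt(2)) = 474728 - 2880*I*sqrt(2)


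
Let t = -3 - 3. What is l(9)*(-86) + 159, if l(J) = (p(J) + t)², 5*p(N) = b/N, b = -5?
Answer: -247271/81 ≈ -3052.7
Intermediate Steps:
p(N) = -1/N (p(N) = (-5/N)/5 = -1/N)
t = -6
l(J) = (-6 - 1/J)² (l(J) = (-1/J - 6)² = (-6 - 1/J)²)
l(9)*(-86) + 159 = ((1 + 6*9)²/9²)*(-86) + 159 = ((1 + 54)²/81)*(-86) + 159 = ((1/81)*55²)*(-86) + 159 = ((1/81)*3025)*(-86) + 159 = (3025/81)*(-86) + 159 = -260150/81 + 159 = -247271/81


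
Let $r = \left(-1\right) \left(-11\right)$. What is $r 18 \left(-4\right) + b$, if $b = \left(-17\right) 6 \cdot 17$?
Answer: $-2526$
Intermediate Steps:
$r = 11$
$b = -1734$ ($b = \left(-102\right) 17 = -1734$)
$r 18 \left(-4\right) + b = 11 \cdot 18 \left(-4\right) - 1734 = 198 \left(-4\right) - 1734 = -792 - 1734 = -2526$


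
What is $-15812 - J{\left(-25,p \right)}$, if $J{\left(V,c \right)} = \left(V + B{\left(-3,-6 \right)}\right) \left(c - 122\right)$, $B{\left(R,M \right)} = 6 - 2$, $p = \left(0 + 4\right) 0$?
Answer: $-18374$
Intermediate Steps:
$p = 0$ ($p = 4 \cdot 0 = 0$)
$B{\left(R,M \right)} = 4$ ($B{\left(R,M \right)} = 6 - 2 = 4$)
$J{\left(V,c \right)} = \left(-122 + c\right) \left(4 + V\right)$ ($J{\left(V,c \right)} = \left(V + 4\right) \left(c - 122\right) = \left(4 + V\right) \left(-122 + c\right) = \left(-122 + c\right) \left(4 + V\right)$)
$-15812 - J{\left(-25,p \right)} = -15812 - \left(-488 - -3050 + 4 \cdot 0 - 0\right) = -15812 - \left(-488 + 3050 + 0 + 0\right) = -15812 - 2562 = -18374$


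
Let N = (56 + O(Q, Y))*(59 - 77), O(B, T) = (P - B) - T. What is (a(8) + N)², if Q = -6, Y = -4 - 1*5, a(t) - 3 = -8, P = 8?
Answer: 2036329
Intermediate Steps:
a(t) = -5 (a(t) = 3 - 8 = -5)
Y = -9 (Y = -4 - 5 = -9)
O(B, T) = 8 - B - T (O(B, T) = (8 - B) - T = 8 - B - T)
N = -1422 (N = (56 + (8 - 1*(-6) - 1*(-9)))*(59 - 77) = (56 + (8 + 6 + 9))*(-18) = (56 + 23)*(-18) = 79*(-18) = -1422)
(a(8) + N)² = (-5 - 1422)² = (-1427)² = 2036329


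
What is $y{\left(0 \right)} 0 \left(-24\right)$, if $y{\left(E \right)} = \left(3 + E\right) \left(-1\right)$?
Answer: $0$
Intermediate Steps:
$y{\left(E \right)} = -3 - E$
$y{\left(0 \right)} 0 \left(-24\right) = \left(-3 - 0\right) 0 \left(-24\right) = \left(-3 + 0\right) 0 \left(-24\right) = \left(-3\right) 0 \left(-24\right) = 0 \left(-24\right) = 0$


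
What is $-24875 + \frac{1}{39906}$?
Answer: $- \frac{992661749}{39906} \approx -24875.0$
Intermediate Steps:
$-24875 + \frac{1}{39906} = - \frac{992661749}{39906}$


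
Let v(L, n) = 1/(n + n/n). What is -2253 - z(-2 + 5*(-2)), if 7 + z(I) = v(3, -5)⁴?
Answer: -574977/256 ≈ -2246.0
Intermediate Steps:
v(L, n) = 1/(1 + n) (v(L, n) = 1/(n + 1) = 1/(1 + n))
z(I) = -1791/256 (z(I) = -7 + (1/(1 - 5))⁴ = -7 + (1/(-4))⁴ = -7 + (-¼)⁴ = -7 + 1/256 = -1791/256)
-2253 - z(-2 + 5*(-2)) = -2253 - 1*(-1791/256) = -2253 + 1791/256 = -574977/256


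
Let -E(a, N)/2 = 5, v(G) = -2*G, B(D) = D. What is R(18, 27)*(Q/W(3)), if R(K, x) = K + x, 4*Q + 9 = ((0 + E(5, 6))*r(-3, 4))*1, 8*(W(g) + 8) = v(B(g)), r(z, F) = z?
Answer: -27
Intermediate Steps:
W(g) = -8 - g/4 (W(g) = -8 + (-2*g)/8 = -8 - g/4)
E(a, N) = -10 (E(a, N) = -2*5 = -10)
Q = 21/4 (Q = -9/4 + (((0 - 10)*(-3))*1)/4 = -9/4 + (-10*(-3)*1)/4 = -9/4 + (30*1)/4 = -9/4 + (¼)*30 = -9/4 + 15/2 = 21/4 ≈ 5.2500)
R(18, 27)*(Q/W(3)) = (18 + 27)*(21/(4*(-8 - ¼*3))) = 45*(21/(4*(-8 - ¾))) = 45*(21/(4*(-35/4))) = 45*((21/4)*(-4/35)) = 45*(-⅗) = -27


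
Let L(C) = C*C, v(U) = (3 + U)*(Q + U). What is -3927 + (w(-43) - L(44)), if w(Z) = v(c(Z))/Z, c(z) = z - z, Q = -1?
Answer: -252106/43 ≈ -5862.9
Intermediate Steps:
c(z) = 0
v(U) = (-1 + U)*(3 + U) (v(U) = (3 + U)*(-1 + U) = (-1 + U)*(3 + U))
L(C) = C²
w(Z) = -3/Z (w(Z) = (-3 + 0² + 2*0)/Z = (-3 + 0 + 0)/Z = -3/Z)
-3927 + (w(-43) - L(44)) = -3927 + (-3/(-43) - 1*44²) = -3927 + (-3*(-1/43) - 1*1936) = -3927 + (3/43 - 1936) = -3927 - 83245/43 = -252106/43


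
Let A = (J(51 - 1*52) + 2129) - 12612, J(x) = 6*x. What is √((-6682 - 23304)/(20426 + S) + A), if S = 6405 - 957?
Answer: I*√1755695613282/12937 ≈ 102.42*I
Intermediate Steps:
S = 5448
A = -10489 (A = (6*(51 - 1*52) + 2129) - 12612 = (6*(51 - 52) + 2129) - 12612 = (6*(-1) + 2129) - 12612 = (-6 + 2129) - 12612 = 2123 - 12612 = -10489)
√((-6682 - 23304)/(20426 + S) + A) = √((-6682 - 23304)/(20426 + 5448) - 10489) = √(-29986/25874 - 10489) = √(-29986*1/25874 - 10489) = √(-14993/12937 - 10489) = √(-135711186/12937) = I*√1755695613282/12937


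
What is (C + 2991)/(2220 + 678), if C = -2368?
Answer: 89/414 ≈ 0.21498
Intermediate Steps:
(C + 2991)/(2220 + 678) = (-2368 + 2991)/(2220 + 678) = 623/2898 = 623*(1/2898) = 89/414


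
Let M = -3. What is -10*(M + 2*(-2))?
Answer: 70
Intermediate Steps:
-10*(M + 2*(-2)) = -10*(-3 + 2*(-2)) = -10*(-3 - 4) = -10*(-7) = 70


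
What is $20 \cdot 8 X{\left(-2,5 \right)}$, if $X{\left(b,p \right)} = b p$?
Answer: $-1600$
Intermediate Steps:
$20 \cdot 8 X{\left(-2,5 \right)} = 20 \cdot 8 \left(\left(-2\right) 5\right) = 160 \left(-10\right) = -1600$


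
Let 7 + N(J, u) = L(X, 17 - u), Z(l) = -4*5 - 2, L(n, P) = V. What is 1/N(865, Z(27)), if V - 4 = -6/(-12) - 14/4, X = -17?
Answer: -⅙ ≈ -0.16667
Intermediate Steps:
V = 1 (V = 4 + (-6/(-12) - 14/4) = 4 + (-6*(-1/12) - 14*¼) = 4 + (½ - 7/2) = 4 - 3 = 1)
L(n, P) = 1
Z(l) = -22 (Z(l) = -20 - 2 = -22)
N(J, u) = -6 (N(J, u) = -7 + 1 = -6)
1/N(865, Z(27)) = 1/(-6) = -⅙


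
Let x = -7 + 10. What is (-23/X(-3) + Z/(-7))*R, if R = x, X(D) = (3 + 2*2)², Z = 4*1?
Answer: -153/49 ≈ -3.1224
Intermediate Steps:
Z = 4
X(D) = 49 (X(D) = (3 + 4)² = 7² = 49)
x = 3
R = 3
(-23/X(-3) + Z/(-7))*R = (-23/49 + 4/(-7))*3 = (-23*1/49 + 4*(-⅐))*3 = (-23/49 - 4/7)*3 = -51/49*3 = -153/49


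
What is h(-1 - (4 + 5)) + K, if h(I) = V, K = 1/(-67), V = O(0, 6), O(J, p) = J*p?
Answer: -1/67 ≈ -0.014925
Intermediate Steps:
V = 0 (V = 0*6 = 0)
K = -1/67 ≈ -0.014925
h(I) = 0
h(-1 - (4 + 5)) + K = 0 - 1/67 = -1/67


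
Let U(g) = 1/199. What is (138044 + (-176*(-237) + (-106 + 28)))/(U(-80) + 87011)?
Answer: 17877961/8657595 ≈ 2.0650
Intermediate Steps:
U(g) = 1/199
(138044 + (-176*(-237) + (-106 + 28)))/(U(-80) + 87011) = (138044 + (-176*(-237) + (-106 + 28)))/(1/199 + 87011) = (138044 + (41712 - 78))/(17315190/199) = (138044 + 41634)*(199/17315190) = 179678*(199/17315190) = 17877961/8657595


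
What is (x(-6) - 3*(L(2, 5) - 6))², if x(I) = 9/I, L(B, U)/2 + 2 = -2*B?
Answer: 11025/4 ≈ 2756.3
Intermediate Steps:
L(B, U) = -4 - 4*B (L(B, U) = -4 + 2*(-2*B) = -4 - 4*B)
(x(-6) - 3*(L(2, 5) - 6))² = (9/(-6) - 3*((-4 - 4*2) - 6))² = (9*(-⅙) - 3*((-4 - 8) - 6))² = (-3/2 - 3*(-12 - 6))² = (-3/2 - 3*(-18))² = (-3/2 + 54)² = (105/2)² = 11025/4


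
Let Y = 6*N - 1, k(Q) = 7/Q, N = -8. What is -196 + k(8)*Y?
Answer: -1911/8 ≈ -238.88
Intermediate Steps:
Y = -49 (Y = 6*(-8) - 1 = -48 - 1 = -49)
-196 + k(8)*Y = -196 + (7/8)*(-49) = -196 - 343/8 = -1911/8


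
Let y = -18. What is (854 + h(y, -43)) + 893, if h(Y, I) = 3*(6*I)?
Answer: 973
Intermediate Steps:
h(Y, I) = 18*I
(854 + h(y, -43)) + 893 = (854 + 18*(-43)) + 893 = (854 - 774) + 893 = 80 + 893 = 973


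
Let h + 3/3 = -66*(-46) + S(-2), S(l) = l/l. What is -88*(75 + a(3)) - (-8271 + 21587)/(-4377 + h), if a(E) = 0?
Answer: -8837284/1341 ≈ -6590.1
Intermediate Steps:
S(l) = 1
h = 3036 (h = -1 + (-66*(-46) + 1) = -1 + (3036 + 1) = -1 + 3037 = 3036)
-88*(75 + a(3)) - (-8271 + 21587)/(-4377 + h) = -88*(75 + 0) - (-8271 + 21587)/(-4377 + 3036) = -88*75 - 13316/(-1341) = -6600 - 13316*(-1)/1341 = -6600 - 1*(-13316/1341) = -6600 + 13316/1341 = -8837284/1341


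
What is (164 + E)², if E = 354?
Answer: 268324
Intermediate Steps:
(164 + E)² = (164 + 354)² = 518² = 268324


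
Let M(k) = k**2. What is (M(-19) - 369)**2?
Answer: 64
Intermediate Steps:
(M(-19) - 369)**2 = ((-19)**2 - 369)**2 = (361 - 369)**2 = (-8)**2 = 64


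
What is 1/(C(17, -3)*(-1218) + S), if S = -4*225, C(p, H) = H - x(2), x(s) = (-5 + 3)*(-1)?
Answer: 1/5190 ≈ 0.00019268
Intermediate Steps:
x(s) = 2 (x(s) = -2*(-1) = 2)
C(p, H) = -2 + H (C(p, H) = H - 1*2 = H - 2 = -2 + H)
S = -900
1/(C(17, -3)*(-1218) + S) = 1/((-2 - 3)*(-1218) - 900) = 1/(-5*(-1218) - 900) = 1/(6090 - 900) = 1/5190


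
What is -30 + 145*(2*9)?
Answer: 2580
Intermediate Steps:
-30 + 145*(2*9) = -30 + 145*18 = -30 + 2610 = 2580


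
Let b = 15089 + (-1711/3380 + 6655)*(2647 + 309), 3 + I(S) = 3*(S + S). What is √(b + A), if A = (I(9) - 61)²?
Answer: 2*√20793202970/65 ≈ 4436.9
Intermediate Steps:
I(S) = -3 + 6*S (I(S) = -3 + 3*(S + S) = -3 + 3*(2*S) = -3 + 6*S)
b = 16634477876/845 (b = 15089 + (-1711*1/3380 + 6655)*2956 = 15089 + (-1711/3380 + 6655)*2956 = 15089 + (22492189/3380)*2956 = 15089 + 16621727671/845 = 16634477876/845 ≈ 1.9686e+7)
A = 100 (A = ((-3 + 6*9) - 61)² = ((-3 + 54) - 61)² = (51 - 61)² = (-10)² = 100)
√(b + A) = √(16634477876/845 + 100) = √(16634562376/845) = 2*√20793202970/65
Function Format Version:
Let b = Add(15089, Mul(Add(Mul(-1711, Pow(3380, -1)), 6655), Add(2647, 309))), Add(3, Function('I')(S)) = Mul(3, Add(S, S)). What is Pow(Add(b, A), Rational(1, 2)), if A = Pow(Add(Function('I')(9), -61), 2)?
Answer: Mul(Rational(2, 65), Pow(20793202970, Rational(1, 2))) ≈ 4436.9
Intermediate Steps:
Function('I')(S) = Add(-3, Mul(6, S)) (Function('I')(S) = Add(-3, Mul(3, Add(S, S))) = Add(-3, Mul(3, Mul(2, S))) = Add(-3, Mul(6, S)))
b = Rational(16634477876, 845) (b = Add(15089, Mul(Add(Mul(-1711, Rational(1, 3380)), 6655), 2956)) = Add(15089, Mul(Add(Rational(-1711, 3380), 6655), 2956)) = Add(15089, Mul(Rational(22492189, 3380), 2956)) = Add(15089, Rational(16621727671, 845)) = Rational(16634477876, 845) ≈ 1.9686e+7)
A = 100 (A = Pow(Add(Add(-3, Mul(6, 9)), -61), 2) = Pow(Add(Add(-3, 54), -61), 2) = Pow(Add(51, -61), 2) = Pow(-10, 2) = 100)
Pow(Add(b, A), Rational(1, 2)) = Pow(Add(Rational(16634477876, 845), 100), Rational(1, 2)) = Pow(Rational(16634562376, 845), Rational(1, 2)) = Mul(Rational(2, 65), Pow(20793202970, Rational(1, 2)))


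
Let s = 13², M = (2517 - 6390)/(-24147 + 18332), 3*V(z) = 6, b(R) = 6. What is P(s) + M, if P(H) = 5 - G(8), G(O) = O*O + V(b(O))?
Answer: -350842/5815 ≈ -60.334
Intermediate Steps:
V(z) = 2 (V(z) = (⅓)*6 = 2)
M = 3873/5815 (M = -3873/(-5815) = -3873*(-1/5815) = 3873/5815 ≈ 0.66604)
G(O) = 2 + O² (G(O) = O*O + 2 = O² + 2 = 2 + O²)
s = 169
P(H) = -61 (P(H) = 5 - (2 + 8²) = 5 - (2 + 64) = 5 - 1*66 = 5 - 66 = -61)
P(s) + M = -61 + 3873/5815 = -350842/5815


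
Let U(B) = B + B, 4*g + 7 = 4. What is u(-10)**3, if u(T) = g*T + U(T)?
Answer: -15625/8 ≈ -1953.1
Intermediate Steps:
g = -3/4 (g = -7/4 + (1/4)*4 = -7/4 + 1 = -3/4 ≈ -0.75000)
U(B) = 2*B
u(T) = 5*T/4 (u(T) = -3*T/4 + 2*T = 5*T/4)
u(-10)**3 = ((5/4)*(-10))**3 = (-25/2)**3 = -15625/8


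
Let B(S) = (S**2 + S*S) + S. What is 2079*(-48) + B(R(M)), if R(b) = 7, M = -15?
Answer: -99687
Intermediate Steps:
B(S) = S + 2*S**2 (B(S) = (S**2 + S**2) + S = 2*S**2 + S = S + 2*S**2)
2079*(-48) + B(R(M)) = 2079*(-48) + 7*(1 + 2*7) = -99792 + 7*(1 + 14) = -99792 + 7*15 = -99792 + 105 = -99687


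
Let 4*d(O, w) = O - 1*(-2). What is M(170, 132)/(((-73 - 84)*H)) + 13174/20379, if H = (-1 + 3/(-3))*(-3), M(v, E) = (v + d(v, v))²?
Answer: -304054981/6399006 ≈ -47.516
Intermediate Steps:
d(O, w) = ½ + O/4 (d(O, w) = (O - 1*(-2))/4 = (O + 2)/4 = (2 + O)/4 = ½ + O/4)
M(v, E) = (½ + 5*v/4)² (M(v, E) = (v + (½ + v/4))² = (½ + 5*v/4)²)
H = 6 (H = (-1 + 3*(-⅓))*(-3) = (-1 - 1)*(-3) = -2*(-3) = 6)
M(170, 132)/(((-73 - 84)*H)) + 13174/20379 = ((2 + 5*170)²/16)/(((-73 - 84)*6)) + 13174/20379 = ((2 + 850)²/16)/((-157*6)) + 13174*(1/20379) = ((1/16)*852²)/(-942) + 13174/20379 = ((1/16)*725904)*(-1/942) + 13174/20379 = 45369*(-1/942) + 13174/20379 = -15123/314 + 13174/20379 = -304054981/6399006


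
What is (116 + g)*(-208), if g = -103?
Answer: -2704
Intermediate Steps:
(116 + g)*(-208) = (116 - 103)*(-208) = 13*(-208) = -2704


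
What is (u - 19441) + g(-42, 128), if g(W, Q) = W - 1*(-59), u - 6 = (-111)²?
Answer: -7097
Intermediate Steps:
u = 12327 (u = 6 + (-111)² = 6 + 12321 = 12327)
g(W, Q) = 59 + W (g(W, Q) = W + 59 = 59 + W)
(u - 19441) + g(-42, 128) = (12327 - 19441) + (59 - 42) = -7114 + 17 = -7097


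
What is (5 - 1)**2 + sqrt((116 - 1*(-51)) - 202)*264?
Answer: 16 + 264*I*sqrt(35) ≈ 16.0 + 1561.8*I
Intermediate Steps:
(5 - 1)**2 + sqrt((116 - 1*(-51)) - 202)*264 = 4**2 + sqrt((116 + 51) - 202)*264 = 16 + sqrt(167 - 202)*264 = 16 + sqrt(-35)*264 = 16 + (I*sqrt(35))*264 = 16 + 264*I*sqrt(35)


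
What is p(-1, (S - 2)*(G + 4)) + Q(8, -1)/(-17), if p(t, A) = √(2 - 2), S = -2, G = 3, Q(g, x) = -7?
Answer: 7/17 ≈ 0.41176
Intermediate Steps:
p(t, A) = 0 (p(t, A) = √0 = 0)
p(-1, (S - 2)*(G + 4)) + Q(8, -1)/(-17) = 0 - 7/(-17) = 0 - 1/17*(-7) = 0 + 7/17 = 7/17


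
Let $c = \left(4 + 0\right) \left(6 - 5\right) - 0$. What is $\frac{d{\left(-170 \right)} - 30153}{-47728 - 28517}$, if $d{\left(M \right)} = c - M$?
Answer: $\frac{9993}{25415} \approx 0.39319$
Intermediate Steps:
$c = 4$ ($c = 4 \cdot 1 + 0 = 4 + 0 = 4$)
$d{\left(M \right)} = 4 - M$
$\frac{d{\left(-170 \right)} - 30153}{-47728 - 28517} = \frac{\left(4 - -170\right) - 30153}{-47728 - 28517} = \frac{\left(4 + 170\right) - 30153}{-76245} = \left(174 - 30153\right) \left(- \frac{1}{76245}\right) = \left(-29979\right) \left(- \frac{1}{76245}\right) = \frac{9993}{25415}$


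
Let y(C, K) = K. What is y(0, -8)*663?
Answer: -5304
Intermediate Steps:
y(0, -8)*663 = -8*663 = -5304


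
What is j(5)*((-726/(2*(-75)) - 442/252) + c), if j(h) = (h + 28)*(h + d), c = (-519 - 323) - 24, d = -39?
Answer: 508299473/525 ≈ 9.6819e+5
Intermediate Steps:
c = -866 (c = -842 - 24 = -866)
j(h) = (-39 + h)*(28 + h) (j(h) = (h + 28)*(h - 39) = (28 + h)*(-39 + h) = (-39 + h)*(28 + h))
j(5)*((-726/(2*(-75)) - 442/252) + c) = (-1092 + 5**2 - 11*5)*((-726/(2*(-75)) - 442/252) - 866) = (-1092 + 25 - 55)*((-726/(-150) - 442*1/252) - 866) = -1122*((-726*(-1/150) - 221/126) - 866) = -1122*((121/25 - 221/126) - 866) = -1122*(9721/3150 - 866) = -1122*(-2718179/3150) = 508299473/525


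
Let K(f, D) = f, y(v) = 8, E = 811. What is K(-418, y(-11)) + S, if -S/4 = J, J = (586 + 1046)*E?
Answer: -5294626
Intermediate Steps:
J = 1323552 (J = (586 + 1046)*811 = 1632*811 = 1323552)
S = -5294208 (S = -4*1323552 = -5294208)
K(-418, y(-11)) + S = -418 - 5294208 = -5294626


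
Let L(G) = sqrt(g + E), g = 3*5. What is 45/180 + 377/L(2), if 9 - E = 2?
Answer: 1/4 + 377*sqrt(22)/22 ≈ 80.627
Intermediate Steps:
E = 7 (E = 9 - 1*2 = 9 - 2 = 7)
g = 15
L(G) = sqrt(22) (L(G) = sqrt(15 + 7) = sqrt(22))
45/180 + 377/L(2) = 45/180 + 377/(sqrt(22)) = 45*(1/180) + 377*(sqrt(22)/22) = 1/4 + 377*sqrt(22)/22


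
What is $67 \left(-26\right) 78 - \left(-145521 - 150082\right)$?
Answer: $159727$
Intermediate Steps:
$67 \left(-26\right) 78 - \left(-145521 - 150082\right) = \left(-1742\right) 78 - \left(-145521 - 150082\right) = -135876 - -295603 = -135876 + 295603 = 159727$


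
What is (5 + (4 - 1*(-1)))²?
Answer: 100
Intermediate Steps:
(5 + (4 - 1*(-1)))² = (5 + (4 + 1))² = (5 + 5)² = 10² = 100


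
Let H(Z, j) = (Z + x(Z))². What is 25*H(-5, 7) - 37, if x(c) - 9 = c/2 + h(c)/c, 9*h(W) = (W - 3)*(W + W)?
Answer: -11363/324 ≈ -35.071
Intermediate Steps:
h(W) = 2*W*(-3 + W)/9 (h(W) = ((W - 3)*(W + W))/9 = ((-3 + W)*(2*W))/9 = (2*W*(-3 + W))/9 = 2*W*(-3 + W)/9)
x(c) = 25/3 + 13*c/18 (x(c) = 9 + (c/2 + (2*c*(-3 + c)/9)/c) = 9 + (c*(½) + (-⅔ + 2*c/9)) = 9 + (c/2 + (-⅔ + 2*c/9)) = 9 + (-⅔ + 13*c/18) = 25/3 + 13*c/18)
H(Z, j) = (25/3 + 31*Z/18)² (H(Z, j) = (Z + (25/3 + 13*Z/18))² = (25/3 + 31*Z/18)²)
25*H(-5, 7) - 37 = 25*((150 + 31*(-5))²/324) - 37 = 25*((150 - 155)²/324) - 37 = 25*((1/324)*(-5)²) - 37 = 25*((1/324)*25) - 37 = 25*(25/324) - 37 = 625/324 - 37 = -11363/324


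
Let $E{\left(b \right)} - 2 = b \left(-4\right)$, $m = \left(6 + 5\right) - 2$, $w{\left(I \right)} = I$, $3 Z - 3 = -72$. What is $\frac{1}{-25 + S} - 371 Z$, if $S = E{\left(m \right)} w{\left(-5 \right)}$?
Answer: $\frac{1237286}{145} \approx 8533.0$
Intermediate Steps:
$Z = -23$ ($Z = 1 + \frac{1}{3} \left(-72\right) = 1 - 24 = -23$)
$m = 9$ ($m = 11 - 2 = 9$)
$E{\left(b \right)} = 2 - 4 b$ ($E{\left(b \right)} = 2 + b \left(-4\right) = 2 - 4 b$)
$S = 170$ ($S = \left(2 - 36\right) \left(-5\right) = \left(-34\right) \left(-5\right) = 170$)
$\frac{1}{-25 + S} - 371 Z = \frac{1}{-25 + 170} - -8533 = \frac{1}{145} + 8533 = \frac{1237286}{145}$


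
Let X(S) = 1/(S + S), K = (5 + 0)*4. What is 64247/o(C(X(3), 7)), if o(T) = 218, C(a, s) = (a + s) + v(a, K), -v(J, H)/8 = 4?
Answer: 64247/218 ≈ 294.71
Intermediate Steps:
K = 20 (K = 5*4 = 20)
v(J, H) = -32 (v(J, H) = -8*4 = -32)
X(S) = 1/(2*S)
C(a, s) = -32 + a + s (C(a, s) = (a + s) - 32 = -32 + a + s)
64247/o(C(X(3), 7)) = 64247/218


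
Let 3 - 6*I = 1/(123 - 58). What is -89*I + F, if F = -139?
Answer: -35738/195 ≈ -183.27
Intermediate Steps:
I = 97/195 (I = 1/2 - 1/(6*(123 - 58)) = 1/2 - 1/6/65 = 1/2 - 1/6*1/65 = 1/2 - 1/390 = 97/195 ≈ 0.49744)
-89*I + F = -89*97/195 - 139 = -8633/195 - 139 = -35738/195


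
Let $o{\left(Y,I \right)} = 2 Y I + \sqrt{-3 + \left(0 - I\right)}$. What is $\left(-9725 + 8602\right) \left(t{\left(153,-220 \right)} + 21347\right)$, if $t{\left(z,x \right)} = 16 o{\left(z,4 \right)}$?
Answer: $-45965513 - 17968 i \sqrt{7} \approx -4.5966 \cdot 10^{7} - 47539.0 i$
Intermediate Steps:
$o{\left(Y,I \right)} = \sqrt{-3 - I} + 2 I Y$ ($o{\left(Y,I \right)} = 2 I Y + \sqrt{-3 - I} = \sqrt{-3 - I} + 2 I Y$)
$t{\left(z,x \right)} = 128 z + 16 i \sqrt{7}$ ($t{\left(z,x \right)} = 16 \left(\sqrt{-3 - 4} + 2 \cdot 4 z\right) = 16 \left(\sqrt{-3 - 4} + 8 z\right) = 16 \left(\sqrt{-7} + 8 z\right) = 16 \left(i \sqrt{7} + 8 z\right) = 16 \left(8 z + i \sqrt{7}\right) = 128 z + 16 i \sqrt{7}$)
$\left(-9725 + 8602\right) \left(t{\left(153,-220 \right)} + 21347\right) = \left(-9725 + 8602\right) \left(\left(128 \cdot 153 + 16 i \sqrt{7}\right) + 21347\right) = - 1123 \left(\left(19584 + 16 i \sqrt{7}\right) + 21347\right) = - 1123 \left(40931 + 16 i \sqrt{7}\right) = -45965513 - 17968 i \sqrt{7}$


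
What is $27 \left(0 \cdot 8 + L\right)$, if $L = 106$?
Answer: $2862$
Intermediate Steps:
$27 \left(0 \cdot 8 + L\right) = 27 \left(0 \cdot 8 + 106\right) = 27 \left(0 + 106\right) = 27 \cdot 106 = 2862$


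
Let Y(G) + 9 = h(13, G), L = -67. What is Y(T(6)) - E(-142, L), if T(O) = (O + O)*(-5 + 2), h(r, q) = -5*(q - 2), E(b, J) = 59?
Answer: 122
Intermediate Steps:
h(r, q) = 10 - 5*q (h(r, q) = -5*(-2 + q) = 10 - 5*q)
T(O) = -6*O (T(O) = (2*O)*(-3) = -6*O)
Y(G) = 1 - 5*G (Y(G) = -9 + (10 - 5*G) = 1 - 5*G)
Y(T(6)) - E(-142, L) = (1 - (-30)*6) - 1*59 = (1 - 5*(-36)) - 59 = (1 + 180) - 59 = 181 - 59 = 122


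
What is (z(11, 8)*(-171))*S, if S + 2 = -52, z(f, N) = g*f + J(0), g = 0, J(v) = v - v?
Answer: 0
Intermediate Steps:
J(v) = 0
z(f, N) = 0 (z(f, N) = 0*f + 0 = 0 + 0 = 0)
S = -54 (S = -2 - 52 = -54)
(z(11, 8)*(-171))*S = (0*(-171))*(-54) = 0*(-54) = 0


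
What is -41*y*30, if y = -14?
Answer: 17220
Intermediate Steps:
-41*y*30 = -41*(-14)*30 = 574*30 = 17220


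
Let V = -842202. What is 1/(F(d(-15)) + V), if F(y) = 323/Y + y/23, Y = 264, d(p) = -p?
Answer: -6072/5113839155 ≈ -1.1874e-6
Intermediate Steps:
F(y) = 323/264 + y/23
1/(F(d(-15)) + V) = 1/((323/264 + (-1*(-15))/23) - 842202) = 1/((323/264 + (1/23)*15) - 842202) = 1/((323/264 + 15/23) - 842202) = 1/(11389/6072 - 842202) = 1/(-5113839155/6072) = -6072/5113839155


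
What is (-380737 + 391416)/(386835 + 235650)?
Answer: 10679/622485 ≈ 0.017155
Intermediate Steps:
(-380737 + 391416)/(386835 + 235650) = 10679/622485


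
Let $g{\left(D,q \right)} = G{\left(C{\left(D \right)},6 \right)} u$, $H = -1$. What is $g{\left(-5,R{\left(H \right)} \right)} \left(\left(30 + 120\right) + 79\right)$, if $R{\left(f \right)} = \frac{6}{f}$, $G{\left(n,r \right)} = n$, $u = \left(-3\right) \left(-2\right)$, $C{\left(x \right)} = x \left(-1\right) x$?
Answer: $-34350$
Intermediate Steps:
$C{\left(x \right)} = - x^{2}$ ($C{\left(x \right)} = - x x = - x^{2}$)
$u = 6$
$g{\left(D,q \right)} = - 6 D^{2}$ ($g{\left(D,q \right)} = - D^{2} \cdot 6 = - 6 D^{2}$)
$g{\left(-5,R{\left(H \right)} \right)} \left(\left(30 + 120\right) + 79\right) = - 6 \left(-5\right)^{2} \left(\left(30 + 120\right) + 79\right) = \left(-6\right) 25 \left(150 + 79\right) = \left(-150\right) 229 = -34350$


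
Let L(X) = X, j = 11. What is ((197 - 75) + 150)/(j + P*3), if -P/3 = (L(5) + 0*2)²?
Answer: -136/107 ≈ -1.2710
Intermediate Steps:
P = -75 (P = -3*(5 + 0*2)² = -3*(5 + 0)² = -3*5² = -3*25 = -75)
((197 - 75) + 150)/(j + P*3) = ((197 - 75) + 150)/(11 - 75*3) = (122 + 150)/(11 - 225) = 272/(-214) = 272*(-1/214) = -136/107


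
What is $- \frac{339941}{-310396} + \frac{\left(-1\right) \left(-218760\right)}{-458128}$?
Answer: $\frac{5489641343}{8887568668} \approx 0.61768$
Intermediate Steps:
$- \frac{339941}{-310396} + \frac{\left(-1\right) \left(-218760\right)}{-458128} = \left(-339941\right) \left(- \frac{1}{310396}\right) + 218760 \left(- \frac{1}{458128}\right) = \frac{339941}{310396} - \frac{27345}{57266} = \frac{5489641343}{8887568668}$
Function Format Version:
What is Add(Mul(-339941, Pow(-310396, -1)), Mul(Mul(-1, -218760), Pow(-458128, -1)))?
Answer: Rational(5489641343, 8887568668) ≈ 0.61768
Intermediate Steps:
Add(Mul(-339941, Pow(-310396, -1)), Mul(Mul(-1, -218760), Pow(-458128, -1))) = Add(Mul(-339941, Rational(-1, 310396)), Mul(218760, Rational(-1, 458128))) = Add(Rational(339941, 310396), Rational(-27345, 57266)) = Rational(5489641343, 8887568668)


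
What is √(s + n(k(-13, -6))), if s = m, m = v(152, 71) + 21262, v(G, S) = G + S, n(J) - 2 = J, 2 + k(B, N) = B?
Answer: 4*√1342 ≈ 146.53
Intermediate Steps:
k(B, N) = -2 + B
n(J) = 2 + J
m = 21485 (m = (152 + 71) + 21262 = 223 + 21262 = 21485)
s = 21485
√(s + n(k(-13, -6))) = √(21485 + (2 + (-2 - 13))) = √(21485 + (2 - 15)) = √(21485 - 13) = √21472 = 4*√1342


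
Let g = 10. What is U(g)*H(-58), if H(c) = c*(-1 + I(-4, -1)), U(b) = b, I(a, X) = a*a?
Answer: -8700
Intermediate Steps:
I(a, X) = a²
H(c) = 15*c (H(c) = c*(-1 + (-4)²) = c*(-1 + 16) = c*15 = 15*c)
U(g)*H(-58) = 10*(15*(-58)) = 10*(-870) = -8700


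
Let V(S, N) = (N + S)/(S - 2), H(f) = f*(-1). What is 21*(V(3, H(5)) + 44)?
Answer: 882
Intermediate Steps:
H(f) = -f
V(S, N) = (N + S)/(-2 + S)
21*(V(3, H(5)) + 44) = 21*((-1*5 + 3)/(-2 + 3) + 44) = 21*((-5 + 3)/1 + 44) = 21*(1*(-2) + 44) = 21*(-2 + 44) = 21*42 = 882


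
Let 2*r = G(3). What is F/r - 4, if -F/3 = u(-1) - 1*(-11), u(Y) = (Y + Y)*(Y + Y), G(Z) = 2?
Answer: -49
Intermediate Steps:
u(Y) = 4*Y² (u(Y) = (2*Y)*(2*Y) = 4*Y²)
r = 1 (r = (½)*2 = 1)
F = -45 (F = -3*(4*(-1)² - 1*(-11)) = -3*(4*1 + 11) = -3*(4 + 11) = -3*15 = -45)
F/r - 4 = -45/1 - 4 = 1*(-45) - 4 = -45 - 4 = -49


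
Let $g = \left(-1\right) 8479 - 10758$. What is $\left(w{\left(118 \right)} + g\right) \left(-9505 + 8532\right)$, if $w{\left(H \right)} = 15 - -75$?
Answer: $18630031$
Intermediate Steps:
$g = -19237$ ($g = -8479 - 10758 = -19237$)
$w{\left(H \right)} = 90$ ($w{\left(H \right)} = 15 + 75 = 90$)
$\left(w{\left(118 \right)} + g\right) \left(-9505 + 8532\right) = \left(90 - 19237\right) \left(-9505 + 8532\right) = \left(-19147\right) \left(-973\right) = 18630031$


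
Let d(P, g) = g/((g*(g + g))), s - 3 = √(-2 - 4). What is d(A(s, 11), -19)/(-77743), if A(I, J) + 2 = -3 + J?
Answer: 1/2954234 ≈ 3.3850e-7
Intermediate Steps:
s = 3 + I*√6 (s = 3 + √(-2 - 4) = 3 + √(-6) = 3 + I*√6 ≈ 3.0 + 2.4495*I)
A(I, J) = -5 + J (A(I, J) = -2 + (-3 + J) = -5 + J)
d(P, g) = 1/(2*g) (d(P, g) = g/((g*(2*g))) = g/((2*g²)) = g*(1/(2*g²)) = 1/(2*g))
d(A(s, 11), -19)/(-77743) = ((½)/(-19))/(-77743) = ((½)*(-1/19))*(-1/77743) = -1/38*(-1/77743) = 1/2954234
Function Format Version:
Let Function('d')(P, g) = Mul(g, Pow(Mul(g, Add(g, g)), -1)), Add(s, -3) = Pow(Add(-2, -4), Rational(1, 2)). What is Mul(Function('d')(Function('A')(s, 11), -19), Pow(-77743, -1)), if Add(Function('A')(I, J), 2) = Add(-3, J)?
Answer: Rational(1, 2954234) ≈ 3.3850e-7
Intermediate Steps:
s = Add(3, Mul(I, Pow(6, Rational(1, 2)))) (s = Add(3, Pow(Add(-2, -4), Rational(1, 2))) = Add(3, Pow(-6, Rational(1, 2))) = Add(3, Mul(I, Pow(6, Rational(1, 2)))) ≈ Add(3.0000, Mul(2.4495, I)))
Function('A')(I, J) = Add(-5, J) (Function('A')(I, J) = Add(-2, Add(-3, J)) = Add(-5, J))
Function('d')(P, g) = Mul(Rational(1, 2), Pow(g, -1)) (Function('d')(P, g) = Mul(g, Pow(Mul(g, Mul(2, g)), -1)) = Mul(g, Pow(Mul(2, Pow(g, 2)), -1)) = Mul(g, Mul(Rational(1, 2), Pow(g, -2))) = Mul(Rational(1, 2), Pow(g, -1)))
Mul(Function('d')(Function('A')(s, 11), -19), Pow(-77743, -1)) = Mul(Mul(Rational(1, 2), Pow(-19, -1)), Pow(-77743, -1)) = Mul(Mul(Rational(1, 2), Rational(-1, 19)), Rational(-1, 77743)) = Mul(Rational(-1, 38), Rational(-1, 77743)) = Rational(1, 2954234)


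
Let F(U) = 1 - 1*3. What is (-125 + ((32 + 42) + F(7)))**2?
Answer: 2809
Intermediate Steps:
F(U) = -2 (F(U) = 1 - 3 = -2)
(-125 + ((32 + 42) + F(7)))**2 = (-125 + ((32 + 42) - 2))**2 = (-125 + (74 - 2))**2 = (-125 + 72)**2 = (-53)**2 = 2809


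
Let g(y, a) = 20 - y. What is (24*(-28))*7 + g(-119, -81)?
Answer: -4565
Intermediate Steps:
(24*(-28))*7 + g(-119, -81) = (24*(-28))*7 + (20 - 1*(-119)) = -672*7 + (20 + 119) = -4704 + 139 = -4565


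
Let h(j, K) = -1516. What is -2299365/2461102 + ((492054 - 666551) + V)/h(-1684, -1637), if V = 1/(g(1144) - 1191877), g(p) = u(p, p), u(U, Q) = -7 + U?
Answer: 253609210180851531/2221343707373840 ≈ 114.17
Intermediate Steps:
g(p) = -7 + p
V = -1/1190740 (V = 1/((-7 + 1144) - 1191877) = 1/(1137 - 1191877) = 1/(-1190740) = -1/1190740 ≈ -8.3981e-7)
-2299365/2461102 + ((492054 - 666551) + V)/h(-1684, -1637) = -2299365/2461102 + ((492054 - 666551) - 1/1190740)/(-1516) = -2299365*1/2461102 + (-174497 - 1/1190740)*(-1/1516) = -2299365/2461102 - 207780557781/1190740*(-1/1516) = -2299365/2461102 + 207780557781/1805161840 = 253609210180851531/2221343707373840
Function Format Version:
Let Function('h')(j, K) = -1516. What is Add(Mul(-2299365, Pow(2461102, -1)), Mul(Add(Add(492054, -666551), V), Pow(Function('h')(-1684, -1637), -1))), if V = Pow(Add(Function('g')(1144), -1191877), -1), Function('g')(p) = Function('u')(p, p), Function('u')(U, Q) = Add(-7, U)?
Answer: Rational(253609210180851531, 2221343707373840) ≈ 114.17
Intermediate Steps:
Function('g')(p) = Add(-7, p)
V = Rational(-1, 1190740) (V = Pow(Add(Add(-7, 1144), -1191877), -1) = Pow(Add(1137, -1191877), -1) = Pow(-1190740, -1) = Rational(-1, 1190740) ≈ -8.3981e-7)
Add(Mul(-2299365, Pow(2461102, -1)), Mul(Add(Add(492054, -666551), V), Pow(Function('h')(-1684, -1637), -1))) = Add(Mul(-2299365, Pow(2461102, -1)), Mul(Add(Add(492054, -666551), Rational(-1, 1190740)), Pow(-1516, -1))) = Add(Mul(-2299365, Rational(1, 2461102)), Mul(Add(-174497, Rational(-1, 1190740)), Rational(-1, 1516))) = Add(Rational(-2299365, 2461102), Mul(Rational(-207780557781, 1190740), Rational(-1, 1516))) = Add(Rational(-2299365, 2461102), Rational(207780557781, 1805161840)) = Rational(253609210180851531, 2221343707373840)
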